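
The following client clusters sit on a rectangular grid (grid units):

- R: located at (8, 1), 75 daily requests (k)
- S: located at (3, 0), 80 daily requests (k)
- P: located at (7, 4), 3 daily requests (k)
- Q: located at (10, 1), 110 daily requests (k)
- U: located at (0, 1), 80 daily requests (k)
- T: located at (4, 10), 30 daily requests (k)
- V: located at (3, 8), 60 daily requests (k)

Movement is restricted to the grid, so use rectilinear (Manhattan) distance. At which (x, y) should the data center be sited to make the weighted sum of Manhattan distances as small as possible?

(3, 1)

Manhattan distance separates: Σwᵢ(|x−xᵢ|+|y−yᵢ|) = Σwᵢ|x−xᵢ| + Σwᵢ|y−yᵢ|, so x and y are optimised independently as 1-D weighted medians.
Total weight W = 438; half = 219.
x-coordinate, sorted with cumulative weight:
  x=0 (U, w=80) cum 80
  x=3 (S, w=80) cum 160
  x=3 (V, w=60) cum 220  ← median
  x=4 (T, w=30) cum 250
  x=7 (P, w=3) cum 253
  x=8 (R, w=75) cum 328
  x=10 (Q, w=110) cum 438
⇒ x* = 3
y-coordinate, sorted with cumulative weight:
  y=0 (S, w=80) cum 80
  y=1 (R, w=75) cum 155
  y=1 (Q, w=110) cum 265  ← median
  y=1 (U, w=80) cum 345
  y=4 (P, w=3) cum 348
  y=8 (V, w=60) cum 408
  y=10 (T, w=30) cum 438
⇒ y* = 1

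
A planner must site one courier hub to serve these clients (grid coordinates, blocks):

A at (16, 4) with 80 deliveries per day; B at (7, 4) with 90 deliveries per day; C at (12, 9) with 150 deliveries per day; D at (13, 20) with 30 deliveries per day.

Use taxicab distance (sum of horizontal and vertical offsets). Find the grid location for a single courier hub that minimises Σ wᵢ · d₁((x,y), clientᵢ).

Manhattan distance separates: Σwᵢ(|x−xᵢ|+|y−yᵢ|) = Σwᵢ|x−xᵢ| + Σwᵢ|y−yᵢ|, so x and y are optimised independently as 1-D weighted medians.
Total weight W = 350; half = 175.
x-coordinate, sorted with cumulative weight:
  x=7 (B, w=90) cum 90
  x=12 (C, w=150) cum 240  ← median
  x=13 (D, w=30) cum 270
  x=16 (A, w=80) cum 350
⇒ x* = 12
y-coordinate, sorted with cumulative weight:
  y=4 (A, w=80) cum 80
  y=4 (B, w=90) cum 170
  y=9 (C, w=150) cum 320  ← median
  y=20 (D, w=30) cum 350
⇒ y* = 9

(12, 9)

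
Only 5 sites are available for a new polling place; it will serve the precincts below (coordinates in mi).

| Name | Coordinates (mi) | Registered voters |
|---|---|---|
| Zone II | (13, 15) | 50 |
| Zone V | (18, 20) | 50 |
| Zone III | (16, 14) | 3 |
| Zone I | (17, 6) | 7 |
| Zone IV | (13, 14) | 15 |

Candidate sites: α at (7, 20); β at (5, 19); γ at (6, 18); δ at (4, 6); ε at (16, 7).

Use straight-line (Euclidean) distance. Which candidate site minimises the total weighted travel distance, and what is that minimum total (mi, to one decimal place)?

α, total 1220.7 mi

Total weighted distance at each candidate:
  α (7, 20): total = 1220.7
  β (5, 19): total = 1400.7
  γ (6, 18): total = 1256.3
  δ (4, 6): total = 1941.2
  ε (16, 7): total = 1230.0
Minimum is at α with total 1220.7 mi.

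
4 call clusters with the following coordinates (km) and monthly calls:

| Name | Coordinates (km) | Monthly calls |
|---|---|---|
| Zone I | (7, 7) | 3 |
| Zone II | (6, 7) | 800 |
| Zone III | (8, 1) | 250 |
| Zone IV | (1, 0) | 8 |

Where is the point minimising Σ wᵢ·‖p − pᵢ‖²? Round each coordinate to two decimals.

The minimiser of Σwᵢ‖p−pᵢ‖² is the weighted centroid p* = (Σwᵢpᵢ)/(Σwᵢ).
Σwᵢ = 1061.
Σwᵢxᵢ = 3·7 + 800·6 + 250·8 + 8·1 = 6829.
Σwᵢyᵢ = 3·7 + 800·7 + 250·1 + 8·0 = 5871.
x* = 6829/1061 = 6.44, y* = 5871/1061 = 5.53.

(6.44, 5.53)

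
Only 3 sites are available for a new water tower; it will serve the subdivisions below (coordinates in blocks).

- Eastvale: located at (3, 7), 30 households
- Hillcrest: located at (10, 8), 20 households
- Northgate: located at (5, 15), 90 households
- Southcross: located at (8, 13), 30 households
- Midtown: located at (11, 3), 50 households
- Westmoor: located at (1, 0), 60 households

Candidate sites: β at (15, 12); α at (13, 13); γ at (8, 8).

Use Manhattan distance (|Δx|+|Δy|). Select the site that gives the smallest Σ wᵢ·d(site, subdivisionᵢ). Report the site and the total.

γ, total 2570 blocks

Total weighted distance at each candidate:
  β (15, 12): total = 4310
  α (13, 13): total = 3790
  γ (8, 8): total = 2570
Minimum is at γ with total 2570 blocks.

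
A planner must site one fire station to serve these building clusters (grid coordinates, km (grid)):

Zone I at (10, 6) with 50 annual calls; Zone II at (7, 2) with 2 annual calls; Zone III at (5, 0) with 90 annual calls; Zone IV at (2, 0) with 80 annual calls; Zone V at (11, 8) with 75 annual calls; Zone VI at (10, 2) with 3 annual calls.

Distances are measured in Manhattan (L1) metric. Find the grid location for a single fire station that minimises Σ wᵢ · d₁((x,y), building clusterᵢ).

Manhattan distance separates: Σwᵢ(|x−xᵢ|+|y−yᵢ|) = Σwᵢ|x−xᵢ| + Σwᵢ|y−yᵢ|, so x and y are optimised independently as 1-D weighted medians.
Total weight W = 300; half = 150.
x-coordinate, sorted with cumulative weight:
  x=2 (Zone IV, w=80) cum 80
  x=5 (Zone III, w=90) cum 170  ← median
  x=7 (Zone II, w=2) cum 172
  x=10 (Zone I, w=50) cum 222
  x=10 (Zone VI, w=3) cum 225
  x=11 (Zone V, w=75) cum 300
⇒ x* = 5
y-coordinate, sorted with cumulative weight:
  y=0 (Zone III, w=90) cum 90
  y=0 (Zone IV, w=80) cum 170  ← median
  y=2 (Zone II, w=2) cum 172
  y=2 (Zone VI, w=3) cum 175
  y=6 (Zone I, w=50) cum 225
  y=8 (Zone V, w=75) cum 300
⇒ y* = 0

(5, 0)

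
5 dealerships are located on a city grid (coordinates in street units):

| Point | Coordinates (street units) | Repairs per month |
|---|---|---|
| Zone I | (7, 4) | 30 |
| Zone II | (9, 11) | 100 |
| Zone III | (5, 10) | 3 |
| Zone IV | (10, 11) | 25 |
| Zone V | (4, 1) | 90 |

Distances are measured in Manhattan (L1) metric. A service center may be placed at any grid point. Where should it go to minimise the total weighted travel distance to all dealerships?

Manhattan distance separates: Σwᵢ(|x−xᵢ|+|y−yᵢ|) = Σwᵢ|x−xᵢ| + Σwᵢ|y−yᵢ|, so x and y are optimised independently as 1-D weighted medians.
Total weight W = 248; half = 124.
x-coordinate, sorted with cumulative weight:
  x=4 (Zone V, w=90) cum 90
  x=5 (Zone III, w=3) cum 93
  x=7 (Zone I, w=30) cum 123
  x=9 (Zone II, w=100) cum 223  ← median
  x=10 (Zone IV, w=25) cum 248
⇒ x* = 9
y-coordinate, sorted with cumulative weight:
  y=1 (Zone V, w=90) cum 90
  y=4 (Zone I, w=30) cum 120
  y=10 (Zone III, w=3) cum 123
  y=11 (Zone II, w=100) cum 223  ← median
  y=11 (Zone IV, w=25) cum 248
⇒ y* = 11

(9, 11)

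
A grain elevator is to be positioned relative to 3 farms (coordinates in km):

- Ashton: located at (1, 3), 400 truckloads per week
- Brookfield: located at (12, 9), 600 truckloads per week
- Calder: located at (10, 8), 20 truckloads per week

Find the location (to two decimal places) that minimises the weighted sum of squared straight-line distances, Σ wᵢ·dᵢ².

The minimiser of Σwᵢ‖p−pᵢ‖² is the weighted centroid p* = (Σwᵢpᵢ)/(Σwᵢ).
Σwᵢ = 1020.
Σwᵢxᵢ = 400·1 + 600·12 + 20·10 = 7800.
Σwᵢyᵢ = 400·3 + 600·9 + 20·8 = 6760.
x* = 7800/1020 = 7.65, y* = 6760/1020 = 6.63.

(7.65, 6.63)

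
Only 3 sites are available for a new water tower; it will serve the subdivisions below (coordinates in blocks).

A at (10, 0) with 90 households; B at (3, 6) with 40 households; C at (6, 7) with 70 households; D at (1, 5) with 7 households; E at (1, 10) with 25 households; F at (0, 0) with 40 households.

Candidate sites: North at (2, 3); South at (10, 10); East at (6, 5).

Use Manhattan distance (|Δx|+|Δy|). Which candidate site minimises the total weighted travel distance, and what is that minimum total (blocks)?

East, total 1835 blocks

Total weighted distance at each candidate:
  North (2, 3): total = 2131
  South (10, 10): total = 2953
  East (6, 5): total = 1835
Minimum is at East with total 1835 blocks.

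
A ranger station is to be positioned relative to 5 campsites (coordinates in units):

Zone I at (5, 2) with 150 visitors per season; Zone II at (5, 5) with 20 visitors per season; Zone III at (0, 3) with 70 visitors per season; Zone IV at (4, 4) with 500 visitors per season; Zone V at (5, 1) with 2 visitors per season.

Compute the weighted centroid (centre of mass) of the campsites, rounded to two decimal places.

(3.85, 3.52)

The minimiser of Σwᵢ‖p−pᵢ‖² is the weighted centroid p* = (Σwᵢpᵢ)/(Σwᵢ).
Σwᵢ = 742.
Σwᵢxᵢ = 150·5 + 20·5 + 70·0 + 500·4 + 2·5 = 2860.
Σwᵢyᵢ = 150·2 + 20·5 + 70·3 + 500·4 + 2·1 = 2612.
x* = 2860/742 = 3.85, y* = 2612/742 = 3.52.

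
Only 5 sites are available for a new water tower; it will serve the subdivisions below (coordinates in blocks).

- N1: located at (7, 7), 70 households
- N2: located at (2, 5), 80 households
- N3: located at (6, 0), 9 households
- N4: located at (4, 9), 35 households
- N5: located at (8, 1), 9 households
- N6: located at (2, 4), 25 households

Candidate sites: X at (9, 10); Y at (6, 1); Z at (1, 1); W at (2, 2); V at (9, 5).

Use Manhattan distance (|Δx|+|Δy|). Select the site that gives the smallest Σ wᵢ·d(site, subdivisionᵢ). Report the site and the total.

Total weighted distance at each candidate:
  X (9, 10): total = 2052
  Y (6, 1): total = 1682
  Z (1, 1): total = 1842
  W (2, 2): total = 1422
  V (9, 5): total = 1472
Minimum is at W with total 1422 blocks.

W, total 1422 blocks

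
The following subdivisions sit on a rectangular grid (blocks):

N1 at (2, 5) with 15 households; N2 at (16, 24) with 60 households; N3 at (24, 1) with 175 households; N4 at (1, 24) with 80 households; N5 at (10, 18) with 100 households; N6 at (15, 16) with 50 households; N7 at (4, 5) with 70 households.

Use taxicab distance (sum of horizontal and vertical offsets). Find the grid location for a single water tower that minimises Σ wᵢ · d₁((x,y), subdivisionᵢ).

(15, 16)

Manhattan distance separates: Σwᵢ(|x−xᵢ|+|y−yᵢ|) = Σwᵢ|x−xᵢ| + Σwᵢ|y−yᵢ|, so x and y are optimised independently as 1-D weighted medians.
Total weight W = 550; half = 275.
x-coordinate, sorted with cumulative weight:
  x=1 (N4, w=80) cum 80
  x=2 (N1, w=15) cum 95
  x=4 (N7, w=70) cum 165
  x=10 (N5, w=100) cum 265
  x=15 (N6, w=50) cum 315  ← median
  x=16 (N2, w=60) cum 375
  x=24 (N3, w=175) cum 550
⇒ x* = 15
y-coordinate, sorted with cumulative weight:
  y=1 (N3, w=175) cum 175
  y=5 (N1, w=15) cum 190
  y=5 (N7, w=70) cum 260
  y=16 (N6, w=50) cum 310  ← median
  y=18 (N5, w=100) cum 410
  y=24 (N2, w=60) cum 470
  y=24 (N4, w=80) cum 550
⇒ y* = 16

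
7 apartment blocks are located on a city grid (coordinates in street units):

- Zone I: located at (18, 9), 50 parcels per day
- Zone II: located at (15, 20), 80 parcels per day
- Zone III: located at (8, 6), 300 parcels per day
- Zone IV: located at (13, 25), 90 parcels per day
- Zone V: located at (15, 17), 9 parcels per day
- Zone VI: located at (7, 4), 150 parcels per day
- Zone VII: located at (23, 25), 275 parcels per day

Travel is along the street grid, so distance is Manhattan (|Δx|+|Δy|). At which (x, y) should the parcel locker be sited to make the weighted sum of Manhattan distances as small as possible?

(13, 9)

Manhattan distance separates: Σwᵢ(|x−xᵢ|+|y−yᵢ|) = Σwᵢ|x−xᵢ| + Σwᵢ|y−yᵢ|, so x and y are optimised independently as 1-D weighted medians.
Total weight W = 954; half = 477.
x-coordinate, sorted with cumulative weight:
  x=7 (Zone VI, w=150) cum 150
  x=8 (Zone III, w=300) cum 450
  x=13 (Zone IV, w=90) cum 540  ← median
  x=15 (Zone II, w=80) cum 620
  x=15 (Zone V, w=9) cum 629
  x=18 (Zone I, w=50) cum 679
  x=23 (Zone VII, w=275) cum 954
⇒ x* = 13
y-coordinate, sorted with cumulative weight:
  y=4 (Zone VI, w=150) cum 150
  y=6 (Zone III, w=300) cum 450
  y=9 (Zone I, w=50) cum 500  ← median
  y=17 (Zone V, w=9) cum 509
  y=20 (Zone II, w=80) cum 589
  y=25 (Zone IV, w=90) cum 679
  y=25 (Zone VII, w=275) cum 954
⇒ y* = 9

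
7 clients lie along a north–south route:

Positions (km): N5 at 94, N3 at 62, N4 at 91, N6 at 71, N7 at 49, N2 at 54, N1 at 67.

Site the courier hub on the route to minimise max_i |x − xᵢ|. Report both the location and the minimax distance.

The 1-center on a line is the midpoint of the two extreme points: leftmost at 49, rightmost at 94.
Optimal location = (49 + 94)/2 = 71.5; maximum distance = (94 − 49)/2 = 22.5.

location 71.5, max distance 22.5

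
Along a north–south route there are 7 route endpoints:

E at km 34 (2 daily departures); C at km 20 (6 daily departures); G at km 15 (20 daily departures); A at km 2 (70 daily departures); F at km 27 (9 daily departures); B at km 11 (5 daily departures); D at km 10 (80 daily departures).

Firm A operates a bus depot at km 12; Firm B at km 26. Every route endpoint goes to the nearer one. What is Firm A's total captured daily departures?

175

The indifferent point is the midpoint (12+26)/2 = 19; route endpoints left of it (closer to Firm A at 12) go to Firm A, those right go to Firm B.
  A at 2 (w=70) → Firm A
  D at 10 (w=80) → Firm A
  B at 11 (w=5) → Firm A
  G at 15 (w=20) → Firm A
  C at 20 (w=6) → Firm B
  F at 27 (w=9) → Firm B
  E at 34 (w=2) → Firm B
Firm A captures 175; Firm B captures 17.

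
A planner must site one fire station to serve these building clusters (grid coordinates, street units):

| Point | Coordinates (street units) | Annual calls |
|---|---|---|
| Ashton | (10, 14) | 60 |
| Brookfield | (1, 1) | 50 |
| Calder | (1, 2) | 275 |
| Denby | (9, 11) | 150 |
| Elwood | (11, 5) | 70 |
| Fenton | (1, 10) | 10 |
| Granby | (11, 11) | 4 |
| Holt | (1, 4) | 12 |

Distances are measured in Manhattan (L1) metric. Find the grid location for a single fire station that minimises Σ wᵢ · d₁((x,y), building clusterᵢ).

(1, 2)

Manhattan distance separates: Σwᵢ(|x−xᵢ|+|y−yᵢ|) = Σwᵢ|x−xᵢ| + Σwᵢ|y−yᵢ|, so x and y are optimised independently as 1-D weighted medians.
Total weight W = 631; half = 315.5.
x-coordinate, sorted with cumulative weight:
  x=1 (Brookfield, w=50) cum 50
  x=1 (Calder, w=275) cum 325  ← median
  x=1 (Fenton, w=10) cum 335
  x=1 (Holt, w=12) cum 347
  x=9 (Denby, w=150) cum 497
  x=10 (Ashton, w=60) cum 557
  x=11 (Elwood, w=70) cum 627
  x=11 (Granby, w=4) cum 631
⇒ x* = 1
y-coordinate, sorted with cumulative weight:
  y=1 (Brookfield, w=50) cum 50
  y=2 (Calder, w=275) cum 325  ← median
  y=4 (Holt, w=12) cum 337
  y=5 (Elwood, w=70) cum 407
  y=10 (Fenton, w=10) cum 417
  y=11 (Denby, w=150) cum 567
  y=11 (Granby, w=4) cum 571
  y=14 (Ashton, w=60) cum 631
⇒ y* = 2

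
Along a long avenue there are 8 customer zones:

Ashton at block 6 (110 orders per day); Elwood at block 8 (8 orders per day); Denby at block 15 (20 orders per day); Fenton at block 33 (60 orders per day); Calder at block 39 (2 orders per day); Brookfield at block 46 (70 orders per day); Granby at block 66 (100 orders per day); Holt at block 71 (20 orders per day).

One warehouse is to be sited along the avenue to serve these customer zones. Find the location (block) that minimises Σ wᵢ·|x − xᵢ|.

x = 33

For a sum of weighted absolute distances on a line, the optimum is the weighted median (not the mean). Total weight W = 390; half-weight = 195.
Sort by position and accumulate weight:
  block 6 (Ashton, w=110) → cum 110
  block 8 (Elwood, w=8) → cum 118
  block 15 (Denby, w=20) → cum 138
  block 33 (Fenton, w=60) → cum 198  ≥ 195 → median here
  block 39 (Calder, w=2) → cum 200
  block 46 (Brookfield, w=70) → cum 270
  block 66 (Granby, w=100) → cum 370
  block 71 (Holt, w=20) → cum 390
Optimal location: block 33.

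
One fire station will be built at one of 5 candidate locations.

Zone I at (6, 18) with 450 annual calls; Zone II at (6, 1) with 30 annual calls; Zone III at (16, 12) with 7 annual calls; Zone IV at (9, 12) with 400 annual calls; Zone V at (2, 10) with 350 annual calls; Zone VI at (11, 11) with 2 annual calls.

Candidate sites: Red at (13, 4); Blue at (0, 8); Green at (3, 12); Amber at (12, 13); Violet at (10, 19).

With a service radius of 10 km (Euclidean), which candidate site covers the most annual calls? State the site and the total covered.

Coverage radius r = 10 km; a point is covered iff (Δx)²+(Δy)² ≤ 10² = 100.
  Red (13, 4): covers {Zone II, Zone III, Zone IV, Zone VI} → 439
  Blue (0, 8): covers {Zone II, Zone IV, Zone V} → 780
  Green (3, 12): covers {Zone I, Zone IV, Zone V, Zone VI} → 1202
  Amber (12, 13): covers {Zone I, Zone III, Zone IV, Zone VI} → 859
  Violet (10, 19): covers {Zone I, Zone III, Zone IV, Zone VI} → 859
Maximum coverage at Green: 1202 annual calls.

Green, covering 1202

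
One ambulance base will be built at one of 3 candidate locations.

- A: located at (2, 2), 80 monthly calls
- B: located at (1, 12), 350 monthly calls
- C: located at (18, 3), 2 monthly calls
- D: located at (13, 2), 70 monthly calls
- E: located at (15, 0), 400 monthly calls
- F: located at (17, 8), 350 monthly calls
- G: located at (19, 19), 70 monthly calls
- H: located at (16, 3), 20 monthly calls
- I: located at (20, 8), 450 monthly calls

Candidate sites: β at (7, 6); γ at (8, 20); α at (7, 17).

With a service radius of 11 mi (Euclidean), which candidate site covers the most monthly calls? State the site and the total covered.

Coverage radius r = 11 mi; a point is covered iff (Δx)²+(Δy)² ≤ 11² = 121.
  β (7, 6): covers {A, B, D, E, F, H} → 1270
  γ (8, 20): covers {B} → 350
  α (7, 17): covers {B} → 350
Maximum coverage at β: 1270 monthly calls.

β, covering 1270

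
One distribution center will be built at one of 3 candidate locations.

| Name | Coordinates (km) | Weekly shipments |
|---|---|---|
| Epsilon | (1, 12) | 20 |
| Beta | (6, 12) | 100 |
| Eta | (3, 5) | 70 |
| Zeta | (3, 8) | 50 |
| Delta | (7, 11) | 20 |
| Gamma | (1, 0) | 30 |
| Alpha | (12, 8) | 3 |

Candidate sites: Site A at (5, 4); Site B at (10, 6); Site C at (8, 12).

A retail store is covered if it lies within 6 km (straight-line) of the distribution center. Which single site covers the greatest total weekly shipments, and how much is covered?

Site A, covering 150

Coverage radius r = 6 km; a point is covered iff (Δx)²+(Δy)² ≤ 6² = 36.
  Site A (5, 4): covers {Eta, Zeta, Gamma} → 150
  Site B (10, 6): covers {Delta, Alpha} → 23
  Site C (8, 12): covers {Beta, Delta, Alpha} → 123
Maximum coverage at Site A: 150 weekly shipments.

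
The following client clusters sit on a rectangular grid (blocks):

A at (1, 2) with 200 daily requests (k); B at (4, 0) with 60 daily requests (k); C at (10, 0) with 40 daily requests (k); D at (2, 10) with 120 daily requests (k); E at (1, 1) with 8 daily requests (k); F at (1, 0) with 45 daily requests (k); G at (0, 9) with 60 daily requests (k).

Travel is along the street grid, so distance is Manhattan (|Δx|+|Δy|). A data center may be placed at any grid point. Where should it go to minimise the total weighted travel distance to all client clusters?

(1, 2)

Manhattan distance separates: Σwᵢ(|x−xᵢ|+|y−yᵢ|) = Σwᵢ|x−xᵢ| + Σwᵢ|y−yᵢ|, so x and y are optimised independently as 1-D weighted medians.
Total weight W = 533; half = 266.5.
x-coordinate, sorted with cumulative weight:
  x=0 (G, w=60) cum 60
  x=1 (A, w=200) cum 260
  x=1 (E, w=8) cum 268  ← median
  x=1 (F, w=45) cum 313
  x=2 (D, w=120) cum 433
  x=4 (B, w=60) cum 493
  x=10 (C, w=40) cum 533
⇒ x* = 1
y-coordinate, sorted with cumulative weight:
  y=0 (B, w=60) cum 60
  y=0 (C, w=40) cum 100
  y=0 (F, w=45) cum 145
  y=1 (E, w=8) cum 153
  y=2 (A, w=200) cum 353  ← median
  y=9 (G, w=60) cum 413
  y=10 (D, w=120) cum 533
⇒ y* = 2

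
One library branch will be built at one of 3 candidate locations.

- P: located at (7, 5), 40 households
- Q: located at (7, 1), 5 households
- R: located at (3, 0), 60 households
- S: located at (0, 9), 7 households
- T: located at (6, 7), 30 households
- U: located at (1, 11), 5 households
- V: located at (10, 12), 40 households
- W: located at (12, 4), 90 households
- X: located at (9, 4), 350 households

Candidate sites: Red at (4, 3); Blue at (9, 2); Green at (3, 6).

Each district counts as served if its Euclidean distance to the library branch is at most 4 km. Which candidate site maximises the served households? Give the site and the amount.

Coverage radius r = 4 km; a point is covered iff (Δx)²+(Δy)² ≤ 4² = 16.
  Red (4, 3): covers {P, Q, R} → 105
  Blue (9, 2): covers {P, Q, W, X} → 485
  Green (3, 6): covers {T} → 30
Maximum coverage at Blue: 485 households.

Blue, covering 485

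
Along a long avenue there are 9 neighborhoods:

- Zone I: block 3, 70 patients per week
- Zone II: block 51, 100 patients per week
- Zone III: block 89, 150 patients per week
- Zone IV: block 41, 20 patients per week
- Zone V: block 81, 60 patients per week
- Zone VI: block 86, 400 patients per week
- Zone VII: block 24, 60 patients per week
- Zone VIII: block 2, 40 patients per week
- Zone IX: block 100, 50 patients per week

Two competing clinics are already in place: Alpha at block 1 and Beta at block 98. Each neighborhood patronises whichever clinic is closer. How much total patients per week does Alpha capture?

190

The indifferent point is the midpoint (1+98)/2 = 49.5; neighborhoods left of it (closer to Alpha at 1) go to Alpha, those right go to Beta.
  Zone VIII at 2 (w=40) → Alpha
  Zone I at 3 (w=70) → Alpha
  Zone VII at 24 (w=60) → Alpha
  Zone IV at 41 (w=20) → Alpha
  Zone II at 51 (w=100) → Beta
  Zone V at 81 (w=60) → Beta
  Zone VI at 86 (w=400) → Beta
  Zone III at 89 (w=150) → Beta
  Zone IX at 100 (w=50) → Beta
Alpha captures 190; Beta captures 760.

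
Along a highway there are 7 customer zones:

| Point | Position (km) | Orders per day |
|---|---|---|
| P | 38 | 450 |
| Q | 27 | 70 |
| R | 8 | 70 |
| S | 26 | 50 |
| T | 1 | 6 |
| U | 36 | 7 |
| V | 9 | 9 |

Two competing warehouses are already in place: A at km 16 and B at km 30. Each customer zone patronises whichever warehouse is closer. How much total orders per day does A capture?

The indifferent point is the midpoint (16+30)/2 = 23; customer zones left of it (closer to A at 16) go to A, those right go to B.
  T at 1 (w=6) → A
  R at 8 (w=70) → A
  V at 9 (w=9) → A
  S at 26 (w=50) → B
  Q at 27 (w=70) → B
  U at 36 (w=7) → B
  P at 38 (w=450) → B
A captures 85; B captures 577.

85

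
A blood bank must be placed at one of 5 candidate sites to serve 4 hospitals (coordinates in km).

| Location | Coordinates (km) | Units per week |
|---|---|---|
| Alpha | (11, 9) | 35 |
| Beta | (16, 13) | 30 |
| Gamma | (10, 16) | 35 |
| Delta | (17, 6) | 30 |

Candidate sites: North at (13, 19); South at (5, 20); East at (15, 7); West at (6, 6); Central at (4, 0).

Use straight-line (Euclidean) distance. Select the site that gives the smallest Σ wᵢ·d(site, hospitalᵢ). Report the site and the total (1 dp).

East, total 766.4 km

Total weighted distance at each candidate:
  North (13, 19): total = 1114.7
  South (5, 20): total = 1607.0
  East (15, 7): total = 766.4
  West (6, 6): total = 1277.2
  Central (4, 0): total = 1957.4
Minimum is at East with total 766.4 km.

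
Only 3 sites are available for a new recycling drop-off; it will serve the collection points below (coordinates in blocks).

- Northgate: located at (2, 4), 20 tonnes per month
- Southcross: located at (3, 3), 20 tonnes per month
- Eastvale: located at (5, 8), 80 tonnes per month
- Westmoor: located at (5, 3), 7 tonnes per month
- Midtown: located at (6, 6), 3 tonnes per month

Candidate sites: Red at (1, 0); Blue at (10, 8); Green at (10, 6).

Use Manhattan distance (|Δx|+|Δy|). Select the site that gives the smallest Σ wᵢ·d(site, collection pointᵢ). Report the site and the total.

Blue, total 968 blocks

Total weighted distance at each candidate:
  Red (1, 0): total = 1242
  Blue (10, 8): total = 968
  Green (10, 6): total = 1028
Minimum is at Blue with total 968 blocks.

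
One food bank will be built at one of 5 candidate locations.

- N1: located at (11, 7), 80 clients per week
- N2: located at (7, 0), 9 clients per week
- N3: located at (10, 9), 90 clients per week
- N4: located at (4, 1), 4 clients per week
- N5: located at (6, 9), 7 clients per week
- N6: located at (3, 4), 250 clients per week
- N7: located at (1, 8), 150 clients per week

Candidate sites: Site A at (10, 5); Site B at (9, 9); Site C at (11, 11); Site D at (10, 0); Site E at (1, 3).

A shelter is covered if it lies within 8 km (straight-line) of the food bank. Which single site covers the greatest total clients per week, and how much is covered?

Site A, covering 440

Coverage radius r = 8 km; a point is covered iff (Δx)²+(Δy)² ≤ 8² = 64.
  Site A (10, 5): covers {N1, N2, N3, N4, N5, N6} → 440
  Site B (9, 9): covers {N1, N3, N5, N6} → 427
  Site C (11, 11): covers {N1, N3, N5} → 177
  Site D (10, 0): covers {N1, N2, N4} → 93
  Site E (1, 3): covers {N2, N4, N5, N6, N7} → 420
Maximum coverage at Site A: 440 clients per week.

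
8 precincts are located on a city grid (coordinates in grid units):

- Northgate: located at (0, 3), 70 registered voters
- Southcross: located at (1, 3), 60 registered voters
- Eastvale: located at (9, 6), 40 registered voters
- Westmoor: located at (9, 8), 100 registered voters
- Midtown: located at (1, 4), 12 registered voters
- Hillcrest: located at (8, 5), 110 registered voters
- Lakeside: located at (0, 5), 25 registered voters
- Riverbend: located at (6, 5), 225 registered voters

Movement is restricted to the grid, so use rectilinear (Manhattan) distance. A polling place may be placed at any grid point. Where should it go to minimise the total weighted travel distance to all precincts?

Manhattan distance separates: Σwᵢ(|x−xᵢ|+|y−yᵢ|) = Σwᵢ|x−xᵢ| + Σwᵢ|y−yᵢ|, so x and y are optimised independently as 1-D weighted medians.
Total weight W = 642; half = 321.
x-coordinate, sorted with cumulative weight:
  x=0 (Northgate, w=70) cum 70
  x=0 (Lakeside, w=25) cum 95
  x=1 (Southcross, w=60) cum 155
  x=1 (Midtown, w=12) cum 167
  x=6 (Riverbend, w=225) cum 392  ← median
  x=8 (Hillcrest, w=110) cum 502
  x=9 (Eastvale, w=40) cum 542
  x=9 (Westmoor, w=100) cum 642
⇒ x* = 6
y-coordinate, sorted with cumulative weight:
  y=3 (Northgate, w=70) cum 70
  y=3 (Southcross, w=60) cum 130
  y=4 (Midtown, w=12) cum 142
  y=5 (Hillcrest, w=110) cum 252
  y=5 (Lakeside, w=25) cum 277
  y=5 (Riverbend, w=225) cum 502  ← median
  y=6 (Eastvale, w=40) cum 542
  y=8 (Westmoor, w=100) cum 642
⇒ y* = 5

(6, 5)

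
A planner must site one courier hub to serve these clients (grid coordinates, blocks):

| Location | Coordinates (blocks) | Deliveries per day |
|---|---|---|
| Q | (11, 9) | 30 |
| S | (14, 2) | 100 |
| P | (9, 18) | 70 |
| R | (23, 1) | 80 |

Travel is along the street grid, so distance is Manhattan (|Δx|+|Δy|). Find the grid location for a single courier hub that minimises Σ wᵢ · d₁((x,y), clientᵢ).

(14, 2)

Manhattan distance separates: Σwᵢ(|x−xᵢ|+|y−yᵢ|) = Σwᵢ|x−xᵢ| + Σwᵢ|y−yᵢ|, so x and y are optimised independently as 1-D weighted medians.
Total weight W = 280; half = 140.
x-coordinate, sorted with cumulative weight:
  x=9 (P, w=70) cum 70
  x=11 (Q, w=30) cum 100
  x=14 (S, w=100) cum 200  ← median
  x=23 (R, w=80) cum 280
⇒ x* = 14
y-coordinate, sorted with cumulative weight:
  y=1 (R, w=80) cum 80
  y=2 (S, w=100) cum 180  ← median
  y=9 (Q, w=30) cum 210
  y=18 (P, w=70) cum 280
⇒ y* = 2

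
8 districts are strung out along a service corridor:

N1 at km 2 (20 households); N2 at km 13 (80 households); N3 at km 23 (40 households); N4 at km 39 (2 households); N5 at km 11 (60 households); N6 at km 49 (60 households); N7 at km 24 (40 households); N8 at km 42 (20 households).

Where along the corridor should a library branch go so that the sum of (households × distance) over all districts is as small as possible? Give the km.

For a sum of weighted absolute distances on a line, the optimum is the weighted median (not the mean). Total weight W = 322; half-weight = 161.
Sort by position and accumulate weight:
  km 2 (N1, w=20) → cum 20
  km 11 (N5, w=60) → cum 80
  km 13 (N2, w=80) → cum 160
  km 23 (N3, w=40) → cum 200  ≥ 161 → median here
  km 24 (N7, w=40) → cum 240
  km 39 (N4, w=2) → cum 242
  km 42 (N8, w=20) → cum 262
  km 49 (N6, w=60) → cum 322
Optimal location: km 23.

x = 23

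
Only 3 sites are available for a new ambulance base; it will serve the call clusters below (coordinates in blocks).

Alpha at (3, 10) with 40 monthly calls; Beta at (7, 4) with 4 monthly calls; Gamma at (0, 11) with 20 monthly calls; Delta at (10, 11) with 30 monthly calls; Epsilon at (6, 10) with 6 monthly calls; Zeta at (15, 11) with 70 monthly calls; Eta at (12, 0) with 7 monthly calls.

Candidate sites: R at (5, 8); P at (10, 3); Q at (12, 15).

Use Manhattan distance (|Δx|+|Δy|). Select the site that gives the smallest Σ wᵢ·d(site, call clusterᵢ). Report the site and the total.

R, total 1617 blocks

Total weighted distance at each candidate:
  R (5, 8): total = 1617
  P (10, 3): total = 2187
  Q (12, 15): total = 1785
Minimum is at R with total 1617 blocks.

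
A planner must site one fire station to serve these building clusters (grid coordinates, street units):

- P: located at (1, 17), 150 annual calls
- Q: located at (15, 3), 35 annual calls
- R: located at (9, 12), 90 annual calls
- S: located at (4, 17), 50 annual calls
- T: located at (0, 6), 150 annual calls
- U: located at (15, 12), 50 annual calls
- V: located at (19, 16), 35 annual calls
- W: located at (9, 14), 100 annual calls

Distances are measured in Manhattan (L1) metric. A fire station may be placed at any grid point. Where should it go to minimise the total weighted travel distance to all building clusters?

(4, 14)

Manhattan distance separates: Σwᵢ(|x−xᵢ|+|y−yᵢ|) = Σwᵢ|x−xᵢ| + Σwᵢ|y−yᵢ|, so x and y are optimised independently as 1-D weighted medians.
Total weight W = 660; half = 330.
x-coordinate, sorted with cumulative weight:
  x=0 (T, w=150) cum 150
  x=1 (P, w=150) cum 300
  x=4 (S, w=50) cum 350  ← median
  x=9 (R, w=90) cum 440
  x=9 (W, w=100) cum 540
  x=15 (Q, w=35) cum 575
  x=15 (U, w=50) cum 625
  x=19 (V, w=35) cum 660
⇒ x* = 4
y-coordinate, sorted with cumulative weight:
  y=3 (Q, w=35) cum 35
  y=6 (T, w=150) cum 185
  y=12 (R, w=90) cum 275
  y=12 (U, w=50) cum 325
  y=14 (W, w=100) cum 425  ← median
  y=16 (V, w=35) cum 460
  y=17 (P, w=150) cum 610
  y=17 (S, w=50) cum 660
⇒ y* = 14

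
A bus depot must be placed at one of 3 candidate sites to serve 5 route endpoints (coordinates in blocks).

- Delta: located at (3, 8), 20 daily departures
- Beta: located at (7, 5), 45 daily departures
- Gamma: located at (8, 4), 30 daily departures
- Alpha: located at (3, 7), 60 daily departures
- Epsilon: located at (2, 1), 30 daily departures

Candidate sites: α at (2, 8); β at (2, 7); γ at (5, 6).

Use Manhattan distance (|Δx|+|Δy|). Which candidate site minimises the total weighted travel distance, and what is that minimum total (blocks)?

Total weighted distance at each candidate:
  α (2, 8): total = 1010
  β (2, 7): total = 865
  γ (5, 6): total = 785
Minimum is at γ with total 785 blocks.

γ, total 785 blocks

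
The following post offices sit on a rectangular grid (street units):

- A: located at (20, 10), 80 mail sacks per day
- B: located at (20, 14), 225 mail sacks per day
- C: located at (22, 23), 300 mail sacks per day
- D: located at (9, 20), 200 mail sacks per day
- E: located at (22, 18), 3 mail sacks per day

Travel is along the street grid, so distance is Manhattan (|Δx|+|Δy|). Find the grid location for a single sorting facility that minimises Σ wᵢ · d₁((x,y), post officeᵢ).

(20, 20)

Manhattan distance separates: Σwᵢ(|x−xᵢ|+|y−yᵢ|) = Σwᵢ|x−xᵢ| + Σwᵢ|y−yᵢ|, so x and y are optimised independently as 1-D weighted medians.
Total weight W = 808; half = 404.
x-coordinate, sorted with cumulative weight:
  x=9 (D, w=200) cum 200
  x=20 (A, w=80) cum 280
  x=20 (B, w=225) cum 505  ← median
  x=22 (C, w=300) cum 805
  x=22 (E, w=3) cum 808
⇒ x* = 20
y-coordinate, sorted with cumulative weight:
  y=10 (A, w=80) cum 80
  y=14 (B, w=225) cum 305
  y=18 (E, w=3) cum 308
  y=20 (D, w=200) cum 508  ← median
  y=23 (C, w=300) cum 808
⇒ y* = 20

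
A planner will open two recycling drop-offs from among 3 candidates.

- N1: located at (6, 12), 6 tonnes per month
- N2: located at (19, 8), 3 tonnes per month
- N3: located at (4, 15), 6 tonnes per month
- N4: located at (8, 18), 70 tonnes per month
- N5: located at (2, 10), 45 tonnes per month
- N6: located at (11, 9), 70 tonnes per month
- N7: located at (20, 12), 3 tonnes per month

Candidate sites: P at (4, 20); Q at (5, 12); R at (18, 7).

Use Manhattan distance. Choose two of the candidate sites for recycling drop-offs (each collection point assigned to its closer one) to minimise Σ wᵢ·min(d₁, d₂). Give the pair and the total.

{P, Q}, total 1404

Evaluate every pair (each demand assigned to the nearer of the two):
  {P, Q}: total = 1404
  {Q, R}: total = 1542
  {P, R}: total = 1707
Best pair: {P, Q} with total 1404.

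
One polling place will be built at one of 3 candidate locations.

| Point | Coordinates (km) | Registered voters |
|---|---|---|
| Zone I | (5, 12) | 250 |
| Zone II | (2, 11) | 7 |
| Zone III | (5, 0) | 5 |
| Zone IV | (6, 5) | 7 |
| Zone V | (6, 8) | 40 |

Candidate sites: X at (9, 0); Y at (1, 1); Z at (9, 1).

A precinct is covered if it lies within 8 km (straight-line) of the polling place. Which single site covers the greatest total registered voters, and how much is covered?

Z, covering 52

Coverage radius r = 8 km; a point is covered iff (Δx)²+(Δy)² ≤ 8² = 64.
  X (9, 0): covers {Zone III, Zone IV} → 12
  Y (1, 1): covers {Zone III, Zone IV} → 12
  Z (9, 1): covers {Zone III, Zone IV, Zone V} → 52
Maximum coverage at Z: 52 registered voters.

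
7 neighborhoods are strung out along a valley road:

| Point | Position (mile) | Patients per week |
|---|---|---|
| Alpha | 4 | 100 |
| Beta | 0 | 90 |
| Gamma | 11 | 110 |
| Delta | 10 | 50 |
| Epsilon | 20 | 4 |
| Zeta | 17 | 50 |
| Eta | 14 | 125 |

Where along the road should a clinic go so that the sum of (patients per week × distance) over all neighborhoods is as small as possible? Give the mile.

For a sum of weighted absolute distances on a line, the optimum is the weighted median (not the mean). Total weight W = 529; half-weight = 264.5.
Sort by position and accumulate weight:
  mile 0 (Beta, w=90) → cum 90
  mile 4 (Alpha, w=100) → cum 190
  mile 10 (Delta, w=50) → cum 240
  mile 11 (Gamma, w=110) → cum 350  ≥ 264.5 → median here
  mile 14 (Eta, w=125) → cum 475
  mile 17 (Zeta, w=50) → cum 525
  mile 20 (Epsilon, w=4) → cum 529
Optimal location: mile 11.

x = 11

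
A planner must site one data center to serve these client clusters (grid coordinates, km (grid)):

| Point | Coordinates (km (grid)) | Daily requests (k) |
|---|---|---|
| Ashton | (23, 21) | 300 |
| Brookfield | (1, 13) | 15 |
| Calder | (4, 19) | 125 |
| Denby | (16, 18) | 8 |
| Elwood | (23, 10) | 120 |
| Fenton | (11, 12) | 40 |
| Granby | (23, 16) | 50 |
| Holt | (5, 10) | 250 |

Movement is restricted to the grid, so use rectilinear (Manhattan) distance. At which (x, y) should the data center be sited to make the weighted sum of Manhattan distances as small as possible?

Manhattan distance separates: Σwᵢ(|x−xᵢ|+|y−yᵢ|) = Σwᵢ|x−xᵢ| + Σwᵢ|y−yᵢ|, so x and y are optimised independently as 1-D weighted medians.
Total weight W = 908; half = 454.
x-coordinate, sorted with cumulative weight:
  x=1 (Brookfield, w=15) cum 15
  x=4 (Calder, w=125) cum 140
  x=5 (Holt, w=250) cum 390
  x=11 (Fenton, w=40) cum 430
  x=16 (Denby, w=8) cum 438
  x=23 (Ashton, w=300) cum 738  ← median
  x=23 (Elwood, w=120) cum 858
  x=23 (Granby, w=50) cum 908
⇒ x* = 23
y-coordinate, sorted with cumulative weight:
  y=10 (Elwood, w=120) cum 120
  y=10 (Holt, w=250) cum 370
  y=12 (Fenton, w=40) cum 410
  y=13 (Brookfield, w=15) cum 425
  y=16 (Granby, w=50) cum 475  ← median
  y=18 (Denby, w=8) cum 483
  y=19 (Calder, w=125) cum 608
  y=21 (Ashton, w=300) cum 908
⇒ y* = 16

(23, 16)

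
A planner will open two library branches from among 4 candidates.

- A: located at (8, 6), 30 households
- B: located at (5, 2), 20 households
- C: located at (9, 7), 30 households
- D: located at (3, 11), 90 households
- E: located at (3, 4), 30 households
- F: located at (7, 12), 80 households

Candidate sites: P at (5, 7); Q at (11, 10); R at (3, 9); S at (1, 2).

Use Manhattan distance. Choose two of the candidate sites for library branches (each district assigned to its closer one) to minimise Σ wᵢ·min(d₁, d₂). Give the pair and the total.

Evaluate every pair (each demand assigned to the nearer of the two):
  {P, R}: total = 1230
  {Q, R}: total = 1350
  {R, S}: total = 1420
  {P, Q}: total = 1510
  {P, S}: total = 1540
  {Q, S}: total = 1850
Best pair: {P, R} with total 1230.

{P, R}, total 1230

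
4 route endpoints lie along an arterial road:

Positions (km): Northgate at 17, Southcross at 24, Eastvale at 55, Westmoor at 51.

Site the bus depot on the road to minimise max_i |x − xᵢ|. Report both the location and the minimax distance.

location 36, max distance 19

The 1-center on a line is the midpoint of the two extreme points: leftmost at 17, rightmost at 55.
Optimal location = (17 + 55)/2 = 36; maximum distance = (55 − 17)/2 = 19.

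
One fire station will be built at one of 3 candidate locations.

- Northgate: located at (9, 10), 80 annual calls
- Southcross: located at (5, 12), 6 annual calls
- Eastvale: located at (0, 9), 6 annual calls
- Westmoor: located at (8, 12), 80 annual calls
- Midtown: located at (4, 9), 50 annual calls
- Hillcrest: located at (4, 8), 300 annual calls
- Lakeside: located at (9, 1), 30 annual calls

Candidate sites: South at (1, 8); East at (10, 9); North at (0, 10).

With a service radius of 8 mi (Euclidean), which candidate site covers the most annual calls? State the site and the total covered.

Coverage radius r = 8 mi; a point is covered iff (Δx)²+(Δy)² ≤ 8² = 64.
  South (1, 8): covers {Southcross, Eastvale, Midtown, Hillcrest} → 362
  East (10, 9): covers {Northgate, Southcross, Westmoor, Midtown, Hillcrest} → 516
  North (0, 10): covers {Southcross, Eastvale, Midtown, Hillcrest} → 362
Maximum coverage at East: 516 annual calls.

East, covering 516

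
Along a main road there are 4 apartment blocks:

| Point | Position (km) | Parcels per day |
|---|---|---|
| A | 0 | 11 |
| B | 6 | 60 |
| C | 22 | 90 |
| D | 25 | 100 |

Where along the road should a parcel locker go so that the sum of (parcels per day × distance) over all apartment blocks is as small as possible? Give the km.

x = 22

For a sum of weighted absolute distances on a line, the optimum is the weighted median (not the mean). Total weight W = 261; half-weight = 130.5.
Sort by position and accumulate weight:
  km 0 (A, w=11) → cum 11
  km 6 (B, w=60) → cum 71
  km 22 (C, w=90) → cum 161  ≥ 130.5 → median here
  km 25 (D, w=100) → cum 261
Optimal location: km 22.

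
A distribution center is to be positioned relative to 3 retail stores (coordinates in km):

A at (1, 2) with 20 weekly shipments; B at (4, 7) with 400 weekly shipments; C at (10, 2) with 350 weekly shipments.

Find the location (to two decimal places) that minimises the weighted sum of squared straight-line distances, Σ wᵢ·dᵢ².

(6.65, 4.60)

The minimiser of Σwᵢ‖p−pᵢ‖² is the weighted centroid p* = (Σwᵢpᵢ)/(Σwᵢ).
Σwᵢ = 770.
Σwᵢxᵢ = 20·1 + 400·4 + 350·10 = 5120.
Σwᵢyᵢ = 20·2 + 400·7 + 350·2 = 3540.
x* = 5120/770 = 6.65, y* = 3540/770 = 4.60.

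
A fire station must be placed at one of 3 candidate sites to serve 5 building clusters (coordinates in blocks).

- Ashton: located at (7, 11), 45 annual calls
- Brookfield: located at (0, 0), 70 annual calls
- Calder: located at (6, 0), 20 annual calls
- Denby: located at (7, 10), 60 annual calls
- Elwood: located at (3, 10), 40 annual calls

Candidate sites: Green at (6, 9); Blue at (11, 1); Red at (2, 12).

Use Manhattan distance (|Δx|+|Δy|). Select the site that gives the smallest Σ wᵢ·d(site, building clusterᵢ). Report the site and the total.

Green, total 1645 blocks

Total weighted distance at each candidate:
  Green (6, 9): total = 1645
  Blue (11, 1): total = 3050
  Red (2, 12): total = 2110
Minimum is at Green with total 1645 blocks.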